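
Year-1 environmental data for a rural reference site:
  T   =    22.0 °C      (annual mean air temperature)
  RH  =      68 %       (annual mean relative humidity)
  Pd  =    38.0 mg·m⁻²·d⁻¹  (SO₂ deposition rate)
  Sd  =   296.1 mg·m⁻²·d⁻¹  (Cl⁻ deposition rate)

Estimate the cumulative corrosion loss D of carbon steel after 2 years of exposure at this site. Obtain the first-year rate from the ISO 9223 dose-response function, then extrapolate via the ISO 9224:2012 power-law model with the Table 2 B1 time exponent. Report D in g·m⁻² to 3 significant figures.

carbon steel: temperature factor f = -0.054·(12.0) = -0.6480
  Pd branch = 1.77·Pd^0.52·e^(0.02·RH+f) = 23.92 μm/a
  Cl⁻ term: 0.102·296.1^0.62·exp(0.033·68+0.04·22.0) = 79
  r_corr = 23.92 + 79 = 102.9 μm/a
Power-law: D(2) = r_corr · 2^0.523
  D(2) = 102.9 × 2^0.523 = 102.9 × 1.437 = 147.9 μm
  Mass loss = 147.9 μm × 7.85 g/cm³ = 1161 g·m⁻²

D(2) = 1.16e+03 g·m⁻²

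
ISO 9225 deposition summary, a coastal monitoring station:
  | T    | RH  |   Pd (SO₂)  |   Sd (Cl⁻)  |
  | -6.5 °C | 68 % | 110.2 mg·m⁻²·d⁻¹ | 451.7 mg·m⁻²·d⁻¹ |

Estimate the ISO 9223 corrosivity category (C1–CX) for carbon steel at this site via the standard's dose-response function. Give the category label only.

carbon steel: temperature factor f = +0.150·(-16.5) = -2.4750
  Pd branch = 1.77·Pd^0.52·e^(0.02·RH+f) = 6.694 μm/a
  Cl⁻ term: 0.102·451.7^0.62·exp(0.033·68+0.04·-6.5) = 32.83
  sum: 6.694 + 32.83 → r_corr = 39.52 μm/a
39.5 μm/a falls in (25, 50] for carbon steel → category C3

C3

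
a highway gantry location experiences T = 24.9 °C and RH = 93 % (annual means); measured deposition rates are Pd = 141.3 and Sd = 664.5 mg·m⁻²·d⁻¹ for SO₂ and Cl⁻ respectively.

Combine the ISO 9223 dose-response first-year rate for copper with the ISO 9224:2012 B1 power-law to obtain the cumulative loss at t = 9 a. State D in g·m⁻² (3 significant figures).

D(9) = 276 g·m⁻²

copper: T>10 °C ⇒ hinge -0.080·(24.9−10) = -1.1920
  sulphur-dioxide contribution → 1.408 μm/a
  chloride contribution → 5.711 μm/a
  ⇒ r_corr(copper) = 7.119 μm/a
ISO 9224: D(t) = r_corr · t^b with b = 0.667 (copper, B1)
  D(9) = 7.119 × 9^0.667 = 7.119 × 4.33 = 30.82 μm
  Mass loss = 30.82 μm × 8.96 g/cm³ = 276.2 g·m⁻²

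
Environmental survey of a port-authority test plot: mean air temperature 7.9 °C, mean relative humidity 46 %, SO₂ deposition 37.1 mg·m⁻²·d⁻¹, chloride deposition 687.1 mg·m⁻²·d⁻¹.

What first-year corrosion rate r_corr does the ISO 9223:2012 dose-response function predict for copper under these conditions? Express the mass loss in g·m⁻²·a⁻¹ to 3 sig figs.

copper: temperature factor f = +0.126·(-2.1) = -0.2646
  Pd branch = 0.0053·Pd^0.26·e^(0.059·RH+f) = 0.1571 μm/a
  Sd branch = 0.01025·Sd^0.27·e^(0.036·RH+0.049·T) = 0.4613 μm/a
  sum: 0.1571 + 0.4613 → r_corr = 0.6184 μm/a
Convert to mass loss: 0.6184 μm/a × 8.96 g/cm³ = 5.541 g·m⁻²·a⁻¹

r_corr = 5.54 g·m⁻²·a⁻¹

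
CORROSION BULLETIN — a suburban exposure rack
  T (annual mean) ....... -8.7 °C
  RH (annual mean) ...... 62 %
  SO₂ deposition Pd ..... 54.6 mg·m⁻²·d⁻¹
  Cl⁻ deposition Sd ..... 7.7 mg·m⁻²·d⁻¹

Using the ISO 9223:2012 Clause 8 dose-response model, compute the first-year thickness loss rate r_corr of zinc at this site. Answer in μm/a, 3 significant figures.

zinc: temperature factor f = +0.038·(-18.7) = -0.7106
  SO₂ term: 0.0129·54.6^0.44·exp(0.046·62-0.7106) = 0.6382
  Cl⁻ term: 0.0175·7.7^0.57·exp(0.008·62+0.085·-8.7) = 0.04391
  r_corr = 0.6382 + 0.04391 = 0.6821 μm/a

r_corr = 0.682 μm/a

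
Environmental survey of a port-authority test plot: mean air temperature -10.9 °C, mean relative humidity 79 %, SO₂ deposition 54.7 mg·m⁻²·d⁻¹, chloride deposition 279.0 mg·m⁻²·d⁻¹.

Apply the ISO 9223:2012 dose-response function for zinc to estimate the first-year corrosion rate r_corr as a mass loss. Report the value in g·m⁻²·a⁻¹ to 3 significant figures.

r_corr = 11.5 g·m⁻²·a⁻¹

zinc: f(T) = +0.038·(T−10) [T≤10 °C] = -0.7942
  sulphur-dioxide contribution → 1.284 μm/a
  chloride contribution → 0.3229 μm/a
  ⇒ r_corr(zinc) = 1.607 μm/a
Convert to mass loss: 1.607 μm/a × 7.14 g/cm³ = 11.47 g·m⁻²·a⁻¹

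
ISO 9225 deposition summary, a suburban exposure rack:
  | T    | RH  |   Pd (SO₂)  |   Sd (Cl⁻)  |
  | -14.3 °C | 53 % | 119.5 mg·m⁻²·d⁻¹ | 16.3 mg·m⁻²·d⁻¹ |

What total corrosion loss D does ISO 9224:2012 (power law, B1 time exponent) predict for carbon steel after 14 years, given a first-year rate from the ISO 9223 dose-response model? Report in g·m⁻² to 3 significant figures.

D(14) = 108 g·m⁻²

carbon steel: T≤10 °C ⇒ hinge +0.150·(-14.3−10) = -3.6450
  Pd branch = 1.77·Pd^0.52·e^(0.02·RH+f) = 1.605 μm/a
  Cl⁻ term: 0.102·16.3^0.62·exp(0.033·53+0.04·-14.3) = 1.868
  sum: 1.605 + 1.868 → r_corr = 3.473 μm/a
ISO 9224: D(t) = r_corr · t^b with b = 0.523 (carbon steel, B1)
  D(14) = 3.473 × 14^0.523 = 3.473 × 3.976 = 13.81 μm
  Mass loss = 13.81 μm × 7.85 g/cm³ = 108.4 g·m⁻²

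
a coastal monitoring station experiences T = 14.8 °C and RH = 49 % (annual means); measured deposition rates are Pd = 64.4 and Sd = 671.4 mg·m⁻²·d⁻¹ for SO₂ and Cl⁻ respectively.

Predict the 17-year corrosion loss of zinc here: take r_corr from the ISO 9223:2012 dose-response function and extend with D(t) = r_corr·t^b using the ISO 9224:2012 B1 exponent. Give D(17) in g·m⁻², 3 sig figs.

D(17) = 305 g·m⁻²

zinc: temperature factor f = -0.071·(4.8) = -0.3408
  sulphur-dioxide contribution → 0.5463 μm/a
  chloride contribution → 3.724 μm/a
  total first-year rate 4.27 μm/a
Long-term exponent b (ISO 9224 Table 2, B1) = 0.813
  D(17) = 4.27 × 17^0.813 = 4.27 × 10.01 = 42.74 μm
  Mass loss = 42.74 μm × 7.14 g/cm³ = 305.1 g·m⁻²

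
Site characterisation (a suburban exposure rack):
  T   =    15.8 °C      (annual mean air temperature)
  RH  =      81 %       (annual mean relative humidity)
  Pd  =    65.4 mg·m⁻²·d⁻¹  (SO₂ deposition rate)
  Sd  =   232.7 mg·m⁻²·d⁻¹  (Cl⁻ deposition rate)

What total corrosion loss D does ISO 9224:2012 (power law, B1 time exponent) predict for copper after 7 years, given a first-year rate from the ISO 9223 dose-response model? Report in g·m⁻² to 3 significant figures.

D(7) = 97.2 g·m⁻²

copper: f(T) = -0.080·(T−10) [T>10 °C] = -0.4640
  sulphur-dioxide contribution → 1.176 μm/a
  chloride contribution → 1.788 μm/a
  ⇒ r_corr(copper) = 2.964 μm/a
Power-law: D(7) = r_corr · 7^0.667
  D(7) = 2.964 × 7^0.667 = 2.964 × 3.662 = 10.85 μm
  Mass loss = 10.85 μm × 8.96 g/cm³ = 97.24 g·m⁻²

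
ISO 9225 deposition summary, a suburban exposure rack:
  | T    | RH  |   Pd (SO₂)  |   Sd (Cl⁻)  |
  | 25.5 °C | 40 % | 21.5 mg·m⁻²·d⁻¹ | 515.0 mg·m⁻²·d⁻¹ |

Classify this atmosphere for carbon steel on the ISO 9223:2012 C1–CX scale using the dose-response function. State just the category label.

carbon steel: T>10 °C ⇒ hinge -0.054·(25.5−10) = -0.8370
  SO₂ term: 1.77·21.5^0.52·exp(0.02·40-0.8370) = 8.41
  Sd branch = 0.102·Sd^0.62·e^(0.033·RH+0.04·T) = 50.84 μm/a
  r_corr = 8.41 + 50.84 = 59.25 μm/a
Category bounds: 50…80 μm/a bracket r_corr ⇒ C4

C4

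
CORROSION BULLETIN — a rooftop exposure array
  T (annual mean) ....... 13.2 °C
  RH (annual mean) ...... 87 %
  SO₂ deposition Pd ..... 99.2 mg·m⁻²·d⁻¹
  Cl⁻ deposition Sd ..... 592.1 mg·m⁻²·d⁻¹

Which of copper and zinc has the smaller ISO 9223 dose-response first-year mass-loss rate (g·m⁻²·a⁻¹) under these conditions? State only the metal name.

copper

copper: temperature factor f = -0.080·(3.2) = -0.2560
  SO₂ term: 0.0053·99.2^0.26·exp(0.059·87-0.2560) = 2.298
  Sd branch = 0.01025·Sd^0.27·e^(0.036·RH+0.049·T) = 2.514 μm/a
  sum: 2.298 + 2.514 → r_corr = 4.812 μm/a
  mass loss = 4.812 μm/a × 8.96 g/cm³ = 43.12 g·m⁻²·a⁻¹
zinc: temperature factor f = -0.071·(3.2) = -0.2272
  Pd branch = 0.0129·Pd^0.44·e^(0.046·RH+f) = 4.25 μm/a
  Cl⁻ term: 0.0175·592.1^0.57·exp(0.008·87+0.085·13.2) = 4.101
  sum: 4.25 + 4.101 → r_corr = 8.351 μm/a
  mass loss = 8.351 μm/a × 7.14 g/cm³ = 59.63 g·m⁻²·a⁻¹
Ordering by g·m⁻²·a⁻¹: zinc (59.6) > copper (43.1)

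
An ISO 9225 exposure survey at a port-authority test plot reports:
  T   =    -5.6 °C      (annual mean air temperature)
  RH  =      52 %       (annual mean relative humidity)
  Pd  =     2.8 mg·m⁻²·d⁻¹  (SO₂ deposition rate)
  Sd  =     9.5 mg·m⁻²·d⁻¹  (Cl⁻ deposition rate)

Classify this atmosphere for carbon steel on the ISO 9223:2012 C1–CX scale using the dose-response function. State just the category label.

C2

carbon steel: temperature factor f = +0.150·(-15.6) = -2.3400
  Pd branch = 1.77·Pd^0.52·e^(0.02·RH+f) = 0.824 μm/a
  Cl⁻ term: 0.102·9.5^0.62·exp(0.033·52+0.04·-5.6) = 1.831
  r_corr = 0.824 + 1.831 = 2.655 μm/a
ISO 9223 Table 2 (carbon steel): 1.3 < 2.66 ≤ 25 μm/a ⇒ C2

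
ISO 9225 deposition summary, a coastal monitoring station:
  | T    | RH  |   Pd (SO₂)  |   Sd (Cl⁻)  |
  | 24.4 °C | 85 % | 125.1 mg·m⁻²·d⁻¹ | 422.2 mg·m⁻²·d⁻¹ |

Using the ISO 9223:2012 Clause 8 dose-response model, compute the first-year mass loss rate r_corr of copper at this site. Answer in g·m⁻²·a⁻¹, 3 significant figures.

copper: T>10 °C ⇒ hinge -0.080·(24.4−10) = -1.1520
  Pd branch = 0.0053·Pd^0.26·e^(0.059·RH+f) = 0.8856 μm/a
  Cl⁻ term: 0.01025·422.2^0.27·exp(0.036·85+0.049·24.4) = 3.697
  r_corr = 0.8856 + 3.697 = 4.582 μm/a
Convert to mass loss: 4.582 μm/a × 8.96 g/cm³ = 41.06 g·m⁻²·a⁻¹

r_corr = 41.1 g·m⁻²·a⁻¹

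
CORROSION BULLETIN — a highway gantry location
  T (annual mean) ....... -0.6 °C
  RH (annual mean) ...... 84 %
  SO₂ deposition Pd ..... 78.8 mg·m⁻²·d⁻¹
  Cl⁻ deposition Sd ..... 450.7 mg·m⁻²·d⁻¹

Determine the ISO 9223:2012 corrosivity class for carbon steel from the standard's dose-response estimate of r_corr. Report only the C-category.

C5

carbon steel: temperature factor f = +0.150·(-10.6) = -1.5900
  SO₂ term: 1.77·78.8^0.52·exp(0.02·84-1.5900) = 18.76
  Cl⁻ term: 0.102·450.7^0.62·exp(0.033·84+0.04·-0.6) = 70.38
  r_corr = 18.76 + 70.38 = 89.14 μm/a
ISO 9223 Table 2 (carbon steel): 80 < 89.1 ≤ 200 μm/a ⇒ C5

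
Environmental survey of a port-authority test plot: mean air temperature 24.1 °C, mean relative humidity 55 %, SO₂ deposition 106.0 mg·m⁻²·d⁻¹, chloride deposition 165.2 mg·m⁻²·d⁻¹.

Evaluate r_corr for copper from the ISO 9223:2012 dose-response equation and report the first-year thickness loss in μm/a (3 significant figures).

copper: temperature factor f = -0.080·(14.1) = -1.1280
  SO₂ term: 0.0053·106.0^0.26·exp(0.059·55-1.1280) = 0.148
  Sd branch = 0.01025·Sd^0.27·e^(0.036·RH+0.049·T) = 0.9602 μm/a
  r_corr = 0.148 + 0.9602 = 1.108 μm/a

r_corr = 1.11 μm/a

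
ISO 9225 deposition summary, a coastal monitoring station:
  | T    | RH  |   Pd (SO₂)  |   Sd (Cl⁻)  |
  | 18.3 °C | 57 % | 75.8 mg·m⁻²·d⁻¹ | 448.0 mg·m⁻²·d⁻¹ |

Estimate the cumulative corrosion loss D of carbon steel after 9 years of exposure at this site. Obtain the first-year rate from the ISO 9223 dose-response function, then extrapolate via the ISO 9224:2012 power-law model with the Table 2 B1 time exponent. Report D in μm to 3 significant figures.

D(9) = 299 μm

carbon steel: T>10 °C ⇒ hinge -0.054·(18.3−10) = -0.4482
  Pd branch = 1.77·Pd^0.52·e^(0.02·RH+f) = 33.56 μm/a
  Cl⁻ term: 0.102·448.0^0.62·exp(0.033·57+0.04·18.3) = 61.26
  sum: 33.56 + 61.26 → r_corr = 94.83 μm/a
Long-term exponent b (ISO 9224 Table 2, B1) = 0.523
  D(9) = 94.83 × 9^0.523 = 94.83 × 3.156 = 299.2 μm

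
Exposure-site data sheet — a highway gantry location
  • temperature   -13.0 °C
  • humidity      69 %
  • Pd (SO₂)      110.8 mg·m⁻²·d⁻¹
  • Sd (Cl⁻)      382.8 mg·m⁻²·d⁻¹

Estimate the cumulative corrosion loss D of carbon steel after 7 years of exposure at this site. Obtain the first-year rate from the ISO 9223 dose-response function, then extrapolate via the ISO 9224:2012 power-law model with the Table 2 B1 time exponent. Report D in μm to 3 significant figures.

carbon steel: T≤10 °C ⇒ hinge +0.150·(-13.0−10) = -3.4500
  SO₂ term: 1.77·110.8^0.52·exp(0.02·69-3.4500) = 2.583
  Cl⁻ term: 0.102·382.8^0.62·exp(0.033·69+0.04·-13.0) = 23.61
  sum: 2.583 + 23.61 → r_corr = 26.19 μm/a
ISO 9224: D(t) = r_corr · t^b with b = 0.523 (carbon steel, B1)
  D(7) = 26.19 × 7^0.523 = 26.19 × 2.767 = 72.47 μm

D(7) = 72.5 μm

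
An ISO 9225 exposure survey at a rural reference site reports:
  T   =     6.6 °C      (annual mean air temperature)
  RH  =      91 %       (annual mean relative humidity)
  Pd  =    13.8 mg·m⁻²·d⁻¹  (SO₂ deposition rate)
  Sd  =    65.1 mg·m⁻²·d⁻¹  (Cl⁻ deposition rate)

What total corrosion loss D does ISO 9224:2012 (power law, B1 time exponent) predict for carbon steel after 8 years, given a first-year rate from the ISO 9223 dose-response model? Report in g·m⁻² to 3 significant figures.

carbon steel: temperature factor f = +0.150·(-3.4) = -0.5100
  Pd branch = 1.77·Pd^0.52·e^(0.02·RH+f) = 25.68 μm/a
  Cl⁻ term: 0.102·65.1^0.62·exp(0.033·91+0.04·6.6) = 35.63
  sum: 25.68 + 35.63 → r_corr = 61.32 μm/a
Power-law: D(8) = r_corr · 8^0.523
  D(8) = 61.32 × 8^0.523 = 61.32 × 2.967 = 181.9 μm
  Mass loss = 181.9 μm × 7.85 g/cm³ = 1428 g·m⁻²

D(8) = 1.43e+03 g·m⁻²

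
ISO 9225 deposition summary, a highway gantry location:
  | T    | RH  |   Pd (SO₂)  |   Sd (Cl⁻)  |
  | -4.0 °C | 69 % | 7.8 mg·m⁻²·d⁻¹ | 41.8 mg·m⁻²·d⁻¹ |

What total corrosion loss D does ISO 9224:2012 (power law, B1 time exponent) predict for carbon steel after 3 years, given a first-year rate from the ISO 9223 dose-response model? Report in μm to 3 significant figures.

D(3) = 19.7 μm

carbon steel: T≤10 °C ⇒ hinge +0.150·(-4.0−10) = -2.1000
  sulphur-dioxide contribution → 2.507 μm/a
  chloride contribution → 8.573 μm/a
  ⇒ r_corr(carbon steel) = 11.08 μm/a
Power-law: D(3) = r_corr · 3^0.523
  D(3) = 11.08 × 3^0.523 = 11.08 × 1.776 = 19.68 μm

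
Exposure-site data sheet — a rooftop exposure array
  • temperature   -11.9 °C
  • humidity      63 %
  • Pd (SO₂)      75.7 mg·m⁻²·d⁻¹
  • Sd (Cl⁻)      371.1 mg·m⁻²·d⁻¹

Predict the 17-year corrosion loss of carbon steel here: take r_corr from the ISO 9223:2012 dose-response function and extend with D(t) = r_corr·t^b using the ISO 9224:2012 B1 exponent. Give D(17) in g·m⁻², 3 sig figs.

carbon steel: f(T) = +0.150·(T−10) [T≤10 °C] = -3.2850
  sulphur-dioxide contribution → 2.216 μm/a
  chloride contribution → 19.85 μm/a
  ⇒ r_corr(carbon steel) = 22.07 μm/a
ISO 9224: D(t) = r_corr · t^b with b = 0.523 (carbon steel, B1)
  D(17) = 22.07 × 17^0.523 = 22.07 × 4.401 = 97.13 μm
  Mass loss = 97.13 μm × 7.85 g/cm³ = 762.5 g·m⁻²

D(17) = 762 g·m⁻²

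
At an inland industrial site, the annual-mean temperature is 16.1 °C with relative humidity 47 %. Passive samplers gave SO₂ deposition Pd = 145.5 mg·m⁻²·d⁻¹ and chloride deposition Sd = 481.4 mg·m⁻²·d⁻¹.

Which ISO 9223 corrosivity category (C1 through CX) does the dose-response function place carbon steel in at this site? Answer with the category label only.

carbon steel: temperature factor f = -0.054·(6.1) = -0.3294
  Pd branch = 1.77·Pd^0.52·e^(0.02·RH+f) = 43.44 μm/a
  Cl⁻ term: 0.102·481.4^0.62·exp(0.033·47+0.04·16.1) = 42.17
  r_corr = 43.44 + 42.17 = 85.61 μm/a
85.6 μm/a falls in (80, 200] for carbon steel → category C5

C5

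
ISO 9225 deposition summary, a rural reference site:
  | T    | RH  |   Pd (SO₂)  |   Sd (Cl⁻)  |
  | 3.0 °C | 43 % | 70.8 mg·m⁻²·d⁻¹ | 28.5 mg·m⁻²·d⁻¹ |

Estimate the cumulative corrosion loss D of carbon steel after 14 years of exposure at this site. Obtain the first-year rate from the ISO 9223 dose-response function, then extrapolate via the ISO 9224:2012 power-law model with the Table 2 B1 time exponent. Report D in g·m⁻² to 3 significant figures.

D(14) = 537 g·m⁻²

carbon steel: temperature factor f = +0.150·(-7.0) = -1.0500
  sulphur-dioxide contribution → 13.41 μm/a
  chloride contribution → 3.793 μm/a
  ⇒ r_corr(carbon steel) = 17.2 μm/a
Power-law: D(14) = r_corr · 14^0.523
  D(14) = 17.2 × 14^0.523 = 17.2 × 3.976 = 68.4 μm
  Mass loss = 68.4 μm × 7.85 g/cm³ = 537 g·m⁻²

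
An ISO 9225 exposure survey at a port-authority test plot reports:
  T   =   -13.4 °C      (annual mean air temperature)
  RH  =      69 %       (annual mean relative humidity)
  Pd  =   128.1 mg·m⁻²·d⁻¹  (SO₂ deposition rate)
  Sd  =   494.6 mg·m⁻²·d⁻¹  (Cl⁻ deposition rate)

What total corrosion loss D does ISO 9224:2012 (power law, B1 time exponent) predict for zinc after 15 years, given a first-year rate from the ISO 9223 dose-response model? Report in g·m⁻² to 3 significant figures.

D(15) = 90.8 g·m⁻²

zinc: T≤10 °C ⇒ hinge +0.038·(-13.4−10) = -0.8892
  Pd branch = 0.0129·Pd^0.44·e^(0.046·RH+f) = 1.072 μm/a
  Sd branch = 0.0175·Sd^0.57·e^(0.008·RH+0.085·T) = 0.3341 μm/a
  r_corr = 1.072 + 0.3341 = 1.406 μm/a
ISO 9224: D(t) = r_corr · t^b with b = 0.813 (zinc, B1)
  D(15) = 1.406 × 15^0.813 = 1.406 × 9.04 = 12.71 μm
  Mass loss = 12.71 μm × 7.14 g/cm³ = 90.75 g·m⁻²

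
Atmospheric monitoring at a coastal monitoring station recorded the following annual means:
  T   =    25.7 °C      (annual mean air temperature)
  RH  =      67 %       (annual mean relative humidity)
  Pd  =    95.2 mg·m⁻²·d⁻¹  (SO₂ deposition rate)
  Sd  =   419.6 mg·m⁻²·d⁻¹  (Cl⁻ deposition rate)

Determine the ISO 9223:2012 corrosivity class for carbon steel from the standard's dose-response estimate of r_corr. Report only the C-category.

C5

carbon steel: f(T) = -0.054·(T−10) [T>10 °C] = -0.8478
  SO₂ term: 1.77·95.2^0.52·exp(0.02·67-0.8478) = 30.95
  Sd branch = 0.102·Sd^0.62·e^(0.033·RH+0.04·T) = 110 μm/a
  r_corr = 30.95 + 110 = 141 μm/a
Category bounds: 80…200 μm/a bracket r_corr ⇒ C5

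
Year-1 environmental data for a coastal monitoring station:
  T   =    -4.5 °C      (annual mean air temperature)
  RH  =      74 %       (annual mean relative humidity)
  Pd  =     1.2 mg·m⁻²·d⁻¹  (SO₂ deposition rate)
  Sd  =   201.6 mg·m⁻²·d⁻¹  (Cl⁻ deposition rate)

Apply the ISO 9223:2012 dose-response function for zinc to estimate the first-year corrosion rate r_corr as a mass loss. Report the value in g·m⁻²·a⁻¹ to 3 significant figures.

r_corr = 4.90 g·m⁻²·a⁻¹

zinc: f(T) = +0.038·(T−10) [T≤10 °C] = -0.5510
  sulphur-dioxide contribution → 0.2424 μm/a
  chloride contribution → 0.4442 μm/a
  ⇒ r_corr(zinc) = 0.6866 μm/a
Convert to mass loss: 0.6866 μm/a × 7.14 g/cm³ = 4.902 g·m⁻²·a⁻¹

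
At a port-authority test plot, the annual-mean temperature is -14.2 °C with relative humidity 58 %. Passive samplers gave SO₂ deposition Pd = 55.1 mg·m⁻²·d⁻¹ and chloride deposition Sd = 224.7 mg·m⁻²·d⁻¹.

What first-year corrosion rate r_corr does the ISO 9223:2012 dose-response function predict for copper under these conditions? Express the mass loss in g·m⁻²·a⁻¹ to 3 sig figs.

copper: temperature factor f = +0.126·(-24.2) = -3.0492
  sulphur-dioxide contribution → 0.02182 μm/a
  chloride contribution → 0.1779 μm/a
  total first-year rate 0.1998 μm/a
Convert to mass loss: 0.1998 μm/a × 8.96 g/cm³ = 1.79 g·m⁻²·a⁻¹

r_corr = 1.79 g·m⁻²·a⁻¹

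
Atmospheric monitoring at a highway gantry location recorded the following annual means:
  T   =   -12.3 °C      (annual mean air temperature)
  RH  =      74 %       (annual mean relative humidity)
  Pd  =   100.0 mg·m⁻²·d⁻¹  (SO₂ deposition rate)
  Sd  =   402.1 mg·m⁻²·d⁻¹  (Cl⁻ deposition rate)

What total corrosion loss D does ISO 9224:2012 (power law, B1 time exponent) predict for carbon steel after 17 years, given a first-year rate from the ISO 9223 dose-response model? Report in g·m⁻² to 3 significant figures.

carbon steel: f(T) = +0.150·(T−10) [T≤10 °C] = -3.3450
  SO₂ term: 1.77·100.0^0.52·exp(0.02·74-3.3450) = 3.006
  Cl⁻ term: 0.102·402.1^0.62·exp(0.033·74+0.04·-12.3) = 29.52
  sum: 3.006 + 29.52 → r_corr = 32.53 μm/a
ISO 9224: D(t) = r_corr · t^b with b = 0.523 (carbon steel, B1)
  D(17) = 32.53 × 17^0.523 = 32.53 × 4.401 = 143.2 μm
  Mass loss = 143.2 μm × 7.85 g/cm³ = 1124 g·m⁻²

D(17) = 1.12e+03 g·m⁻²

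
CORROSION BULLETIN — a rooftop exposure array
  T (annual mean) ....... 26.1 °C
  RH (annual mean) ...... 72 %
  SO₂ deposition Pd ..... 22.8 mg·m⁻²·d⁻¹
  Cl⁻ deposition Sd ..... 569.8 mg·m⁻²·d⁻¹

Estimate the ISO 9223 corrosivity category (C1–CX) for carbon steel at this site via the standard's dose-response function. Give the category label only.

carbon steel: f(T) = -0.054·(T−10) [T>10 °C] = -0.8694
  Pd branch = 1.77·Pd^0.52·e^(0.02·RH+f) = 15.92 μm/a
  Sd branch = 0.102·Sd^0.62·e^(0.033·RH+0.04·T) = 159.4 μm/a
  sum: 15.92 + 159.4 → r_corr = 175.3 μm/a
ISO 9223 Table 2 (carbon steel): 80 < 175 ≤ 200 μm/a ⇒ C5

C5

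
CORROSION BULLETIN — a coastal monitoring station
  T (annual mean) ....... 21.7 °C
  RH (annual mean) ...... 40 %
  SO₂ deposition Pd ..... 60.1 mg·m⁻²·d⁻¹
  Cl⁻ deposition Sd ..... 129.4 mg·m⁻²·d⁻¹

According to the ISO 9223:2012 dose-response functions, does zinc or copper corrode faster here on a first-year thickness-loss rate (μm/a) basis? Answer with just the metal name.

zinc: temperature factor f = -0.071·(11.7) = -0.8307
  SO₂ term: 0.0129·60.1^0.44·exp(0.046·40-0.8307) = 0.2146
  Cl⁻ term: 0.0175·129.4^0.57·exp(0.008·40+0.085·21.7) = 2.437
  r_corr = 0.2146 + 2.437 = 2.652 μm/a
copper: T>10 °C ⇒ hinge -0.080·(21.7−10) = -0.9360
  SO₂ term: 0.0053·60.1^0.26·exp(0.059·40-0.9360) = 0.06386
  Sd branch = 0.01025·Sd^0.27·e^(0.036·RH+0.049·T) = 0.4657 μm/a
  r_corr = 0.06386 + 0.4657 = 0.5296 μm/a
Ordering by μm/a: zinc (2.65) > copper (0.53)

zinc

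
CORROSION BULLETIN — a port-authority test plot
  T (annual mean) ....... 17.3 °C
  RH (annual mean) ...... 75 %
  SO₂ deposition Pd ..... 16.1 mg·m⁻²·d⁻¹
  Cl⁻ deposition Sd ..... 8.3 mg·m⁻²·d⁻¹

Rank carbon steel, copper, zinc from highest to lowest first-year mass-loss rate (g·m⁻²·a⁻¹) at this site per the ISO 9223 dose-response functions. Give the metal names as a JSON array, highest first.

["carbon steel", "copper", "zinc"]

carbon steel: temperature factor f = -0.054·(7.3) = -0.3942
  Pd branch = 1.77·Pd^0.52·e^(0.02·RH+f) = 22.69 μm/a
  Sd branch = 0.102·Sd^0.62·e^(0.033·RH+0.04·T) = 8.992 μm/a
  r_corr = 22.69 + 8.992 = 31.68 μm/a
  mass loss = 31.68 μm/a × 7.85 g/cm³ = 248.7 g·m⁻²·a⁻¹
copper: T>10 °C ⇒ hinge -0.080·(17.3−10) = -0.5840
  Pd branch = 0.0053·Pd^0.26·e^(0.059·RH+f) = 0.5084 μm/a
  Cl⁻ term: 0.01025·8.3^0.27·exp(0.036·75+0.049·17.3) = 0.6304
  sum: 0.5084 + 0.6304 → r_corr = 1.139 μm/a
  mass loss = 1.139 μm/a × 8.96 g/cm³ = 10.2 g·m⁻²·a⁻¹
zinc: T>10 °C ⇒ hinge -0.071·(17.3−10) = -0.5183
  Pd branch = 0.0129·Pd^0.44·e^(0.046·RH+f) = 0.8219 μm/a
  Sd branch = 0.0175·Sd^0.57·e^(0.008·RH+0.085·T) = 0.4636 μm/a
  r_corr = 0.8219 + 0.4636 = 1.285 μm/a
  mass loss = 1.285 μm/a × 7.14 g/cm³ = 9.178 g·m⁻²·a⁻¹
Ordering by g·m⁻²·a⁻¹: carbon steel (249) > copper (10.2) > zinc (9.18)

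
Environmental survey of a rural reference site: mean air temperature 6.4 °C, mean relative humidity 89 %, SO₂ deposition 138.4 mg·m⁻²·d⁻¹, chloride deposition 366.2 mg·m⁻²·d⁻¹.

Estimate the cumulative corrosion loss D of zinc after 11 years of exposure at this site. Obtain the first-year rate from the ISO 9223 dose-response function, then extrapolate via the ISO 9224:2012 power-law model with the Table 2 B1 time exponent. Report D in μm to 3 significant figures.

zinc: f(T) = +0.038·(T−10) [T≤10 °C] = -0.1368
  Pd branch = 0.0129·Pd^0.44·e^(0.046·RH+f) = 5.906 μm/a
  Cl⁻ term: 0.0175·366.2^0.57·exp(0.008·89+0.085·6.4) = 1.778
  r_corr = 5.906 + 1.778 = 7.683 μm/a
ISO 9224: D(t) = r_corr · t^b with b = 0.813 (zinc, B1)
  D(11) = 7.683 × 11^0.813 = 7.683 × 7.025 = 53.98 μm

D(11) = 54.0 μm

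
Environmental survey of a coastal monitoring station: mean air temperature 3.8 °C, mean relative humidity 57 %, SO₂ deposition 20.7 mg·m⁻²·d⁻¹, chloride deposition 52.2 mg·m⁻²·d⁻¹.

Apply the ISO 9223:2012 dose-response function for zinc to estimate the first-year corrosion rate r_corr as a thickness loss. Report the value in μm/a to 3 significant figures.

zinc: T≤10 °C ⇒ hinge +0.038·(3.8−10) = -0.2356
  Pd branch = 0.0129·Pd^0.44·e^(0.046·RH+f) = 0.5321 μm/a
  Cl⁻ term: 0.0175·52.2^0.57·exp(0.008·57+0.085·3.8) = 0.3634
  r_corr = 0.5321 + 0.3634 = 0.8956 μm/a

r_corr = 0.896 μm/a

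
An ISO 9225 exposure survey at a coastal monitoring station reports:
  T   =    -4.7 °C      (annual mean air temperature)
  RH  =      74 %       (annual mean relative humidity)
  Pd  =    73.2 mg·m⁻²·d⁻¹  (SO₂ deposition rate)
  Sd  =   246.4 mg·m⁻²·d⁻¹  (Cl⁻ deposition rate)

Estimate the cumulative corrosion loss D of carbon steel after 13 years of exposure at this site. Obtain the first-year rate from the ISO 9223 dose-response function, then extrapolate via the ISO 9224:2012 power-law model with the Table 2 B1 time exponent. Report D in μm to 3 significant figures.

carbon steel: temperature factor f = +0.150·(-14.7) = -2.2050
  sulphur-dioxide contribution → 7.992 μm/a
  chloride contribution → 29.53 μm/a
  total first-year rate 37.53 μm/a
ISO 9224: D(t) = r_corr · t^b with b = 0.523 (carbon steel, B1)
  D(13) = 37.53 × 13^0.523 = 37.53 × 3.825 = 143.5 μm

D(13) = 144 μm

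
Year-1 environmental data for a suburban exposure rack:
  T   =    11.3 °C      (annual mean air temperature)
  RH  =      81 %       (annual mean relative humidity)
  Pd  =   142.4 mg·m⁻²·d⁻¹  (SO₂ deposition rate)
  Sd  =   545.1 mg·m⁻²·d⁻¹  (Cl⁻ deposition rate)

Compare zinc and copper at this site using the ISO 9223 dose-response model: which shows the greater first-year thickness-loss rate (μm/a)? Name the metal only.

zinc

zinc: T>10 °C ⇒ hinge -0.071·(11.3−10) = -0.0923
  SO₂ term: 0.0129·142.4^0.44·exp(0.046·81-0.0923) = 4.327
  Cl⁻ term: 0.0175·545.1^0.57·exp(0.008·81+0.085·11.3) = 3.172
  r_corr = 4.327 + 3.172 = 7.5 μm/a
copper: f(T) = -0.080·(T−10) [T>10 °C] = -0.1040
  SO₂ term: 0.0053·142.4^0.26·exp(0.059·81-0.1040) = 2.063
  Sd branch = 0.01025·Sd^0.27·e^(0.036·RH+0.049·T) = 1.805 μm/a
  r_corr = 2.063 + 1.805 = 3.868 μm/a
Ordering by μm/a: zinc (7.5) > copper (3.87)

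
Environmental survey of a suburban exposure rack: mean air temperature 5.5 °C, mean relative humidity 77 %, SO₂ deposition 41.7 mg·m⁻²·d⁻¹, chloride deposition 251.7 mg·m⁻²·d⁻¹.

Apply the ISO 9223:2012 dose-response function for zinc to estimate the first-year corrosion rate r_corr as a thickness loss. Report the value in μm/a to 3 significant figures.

zinc: f(T) = +0.038·(T−10) [T≤10 °C] = -0.1710
  sulphur-dioxide contribution → 1.938 μm/a
  chloride contribution → 1.208 μm/a
  total first-year rate 3.147 μm/a

r_corr = 3.15 μm/a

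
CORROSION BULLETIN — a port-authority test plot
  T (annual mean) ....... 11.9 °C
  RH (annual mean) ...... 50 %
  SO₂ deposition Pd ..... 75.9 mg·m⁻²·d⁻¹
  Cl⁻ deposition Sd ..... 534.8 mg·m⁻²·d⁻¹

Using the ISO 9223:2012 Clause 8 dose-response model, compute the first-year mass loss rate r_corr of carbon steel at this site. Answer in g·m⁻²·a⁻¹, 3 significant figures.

carbon steel: T>10 °C ⇒ hinge -0.054·(11.9−10) = -0.1026
  SO₂ term: 1.77·75.9^0.52·exp(0.02·50-0.1026) = 41.25
  Sd branch = 0.102·Sd^0.62·e^(0.033·RH+0.04·T) = 42.01 μm/a
  sum: 41.25 + 42.01 → r_corr = 83.26 μm/a
Convert to mass loss: 83.26 μm/a × 7.85 g/cm³ = 653.6 g·m⁻²·a⁻¹

r_corr = 654 g·m⁻²·a⁻¹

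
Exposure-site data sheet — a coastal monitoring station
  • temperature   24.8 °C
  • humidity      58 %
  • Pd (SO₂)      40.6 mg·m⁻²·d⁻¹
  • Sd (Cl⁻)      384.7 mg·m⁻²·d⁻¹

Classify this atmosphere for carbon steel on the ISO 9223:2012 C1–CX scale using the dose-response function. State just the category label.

carbon steel: f(T) = -0.054·(T−10) [T>10 °C] = -0.7992
  SO₂ term: 1.77·40.6^0.52·exp(0.02·58-0.7992) = 17.42
  Sd branch = 0.102·Sd^0.62·e^(0.033·RH+0.04·T) = 74.72 μm/a
  sum: 17.42 + 74.72 → r_corr = 92.14 μm/a
92.1 μm/a falls in (80, 200] for carbon steel → category C5

C5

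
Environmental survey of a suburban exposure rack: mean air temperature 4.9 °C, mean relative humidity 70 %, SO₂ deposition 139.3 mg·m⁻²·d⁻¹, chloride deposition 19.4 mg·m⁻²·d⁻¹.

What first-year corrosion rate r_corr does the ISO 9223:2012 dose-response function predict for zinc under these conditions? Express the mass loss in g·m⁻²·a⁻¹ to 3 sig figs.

r_corr = 18.5 g·m⁻²·a⁻¹

zinc: temperature factor f = +0.038·(-5.1) = -0.1938
  SO₂ term: 0.0129·139.3^0.44·exp(0.046·70-0.1938) = 2.334
  Cl⁻ term: 0.0175·19.4^0.57·exp(0.008·70+0.085·4.9) = 0.2519
  r_corr = 2.334 + 0.2519 = 2.586 μm/a
Convert to mass loss: 2.586 μm/a × 7.14 g/cm³ = 18.47 g·m⁻²·a⁻¹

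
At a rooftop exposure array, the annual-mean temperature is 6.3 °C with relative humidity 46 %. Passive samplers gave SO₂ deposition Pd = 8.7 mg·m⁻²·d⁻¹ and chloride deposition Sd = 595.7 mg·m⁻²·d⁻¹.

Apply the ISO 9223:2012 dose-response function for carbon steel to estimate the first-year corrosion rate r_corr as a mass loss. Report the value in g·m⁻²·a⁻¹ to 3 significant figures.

carbon steel: f(T) = +0.150·(T−10) [T≤10 °C] = -0.5550
  sulphur-dioxide contribution → 7.853 μm/a
  chloride contribution → 31.46 μm/a
  ⇒ r_corr(carbon steel) = 39.32 μm/a
Convert to mass loss: 39.32 μm/a × 7.85 g/cm³ = 308.6 g·m⁻²·a⁻¹

r_corr = 309 g·m⁻²·a⁻¹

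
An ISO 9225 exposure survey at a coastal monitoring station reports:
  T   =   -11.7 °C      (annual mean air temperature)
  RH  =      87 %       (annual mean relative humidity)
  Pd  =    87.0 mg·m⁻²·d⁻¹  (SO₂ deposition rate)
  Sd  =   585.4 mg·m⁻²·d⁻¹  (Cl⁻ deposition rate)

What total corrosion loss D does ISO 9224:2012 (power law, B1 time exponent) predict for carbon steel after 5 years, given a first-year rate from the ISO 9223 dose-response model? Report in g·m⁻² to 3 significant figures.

D(5) = 1.14e+03 g·m⁻²

carbon steel: f(T) = +0.150·(T−10) [T≤10 °C] = -3.2550
  sulphur-dioxide contribution → 3.968 μm/a
  chloride contribution → 58.62 μm/a
  ⇒ r_corr(carbon steel) = 62.59 μm/a
ISO 9224: D(t) = r_corr · t^b with b = 0.523 (carbon steel, B1)
  D(5) = 62.59 × 5^0.523 = 62.59 × 2.32 = 145.2 μm
  Mass loss = 145.2 μm × 7.85 g/cm³ = 1140 g·m⁻²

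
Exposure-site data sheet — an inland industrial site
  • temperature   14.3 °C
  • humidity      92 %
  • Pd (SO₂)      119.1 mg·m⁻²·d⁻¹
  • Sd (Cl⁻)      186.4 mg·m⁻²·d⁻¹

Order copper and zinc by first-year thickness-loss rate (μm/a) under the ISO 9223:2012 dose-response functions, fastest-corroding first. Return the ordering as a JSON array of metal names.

copper: T>10 °C ⇒ hinge -0.080·(14.3−10) = -0.3440
  sulphur-dioxide contribution → 2.965 μm/a
  chloride contribution → 2.325 μm/a
  ⇒ r_corr(copper) = 5.29 μm/a
zinc: temperature factor f = -0.071·(4.3) = -0.3053
  sulphur-dioxide contribution → 5.362 μm/a
  chloride contribution → 2.425 μm/a
  total first-year rate 7.787 μm/a
Ordering by μm/a: zinc (7.79) > copper (5.29)

["zinc", "copper"]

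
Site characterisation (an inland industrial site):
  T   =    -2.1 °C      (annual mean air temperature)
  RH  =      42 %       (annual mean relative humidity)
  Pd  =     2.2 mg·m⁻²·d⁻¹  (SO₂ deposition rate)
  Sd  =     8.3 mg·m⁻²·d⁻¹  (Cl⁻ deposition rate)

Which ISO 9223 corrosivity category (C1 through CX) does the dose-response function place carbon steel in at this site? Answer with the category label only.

carbon steel: f(T) = +0.150·(T−10) [T≤10 °C] = -1.8150
  SO₂ term: 1.77·2.2^0.52·exp(0.02·42-1.8150) = 1.006
  Sd branch = 0.102·Sd^0.62·e^(0.033·RH+0.04·T) = 1.393 μm/a
  r_corr = 1.006 + 1.393 = 2.399 μm/a
Category bounds: 1.3…25 μm/a bracket r_corr ⇒ C2

C2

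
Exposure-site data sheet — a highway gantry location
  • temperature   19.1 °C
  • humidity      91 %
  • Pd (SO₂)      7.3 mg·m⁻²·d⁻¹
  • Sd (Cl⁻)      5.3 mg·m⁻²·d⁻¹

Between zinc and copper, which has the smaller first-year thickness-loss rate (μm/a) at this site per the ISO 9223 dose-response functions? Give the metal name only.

zinc

zinc: temperature factor f = -0.071·(9.1) = -0.6461
  SO₂ term: 0.0129·7.3^0.44·exp(0.046·91-0.6461) = 1.066
  Cl⁻ term: 0.0175·5.3^0.57·exp(0.008·91+0.085·19.1) = 0.4755
  r_corr = 1.066 + 0.4755 = 1.542 μm/a
copper: f(T) = -0.080·(T−10) [T>10 °C] = -0.7280
  Pd branch = 0.0053·Pd^0.26·e^(0.059·RH+f) = 0.9211 μm/a
  Sd branch = 0.01025·Sd^0.27·e^(0.036·RH+0.049·T) = 1.085 μm/a
  sum: 0.9211 + 1.085 → r_corr = 2.006 μm/a
Ordering by μm/a: copper (2.01) > zinc (1.54)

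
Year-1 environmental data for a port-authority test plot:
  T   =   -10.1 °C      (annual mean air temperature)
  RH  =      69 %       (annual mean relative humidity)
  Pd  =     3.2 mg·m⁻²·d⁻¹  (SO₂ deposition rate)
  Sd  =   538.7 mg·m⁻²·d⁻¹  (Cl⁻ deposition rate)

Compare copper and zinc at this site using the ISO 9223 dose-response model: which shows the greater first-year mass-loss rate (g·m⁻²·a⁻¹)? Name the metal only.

zinc

copper: T≤10 °C ⇒ hinge +0.126·(-10.1−10) = -2.5326
  sulphur-dioxide contribution → 0.0334 μm/a
  chloride contribution → 0.4093 μm/a
  total first-year rate 0.4427 μm/a
  mass loss = 0.4427 μm/a × 8.96 g/cm³ = 3.967 g·m⁻²·a⁻¹
zinc: f(T) = +0.038·(T−10) [T≤10 °C] = -0.7638
  sulphur-dioxide contribution → 0.2397 μm/a
  chloride contribution → 0.4643 μm/a
  ⇒ r_corr(zinc) = 0.704 μm/a
  mass loss = 0.704 μm/a × 7.14 g/cm³ = 5.026 g·m⁻²·a⁻¹
Ordering by g·m⁻²·a⁻¹: zinc (5.03) > copper (3.97)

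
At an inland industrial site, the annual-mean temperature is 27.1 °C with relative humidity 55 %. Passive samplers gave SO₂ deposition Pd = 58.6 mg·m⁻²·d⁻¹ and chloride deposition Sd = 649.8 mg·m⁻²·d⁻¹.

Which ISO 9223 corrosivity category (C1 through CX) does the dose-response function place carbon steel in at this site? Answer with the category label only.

carbon steel: temperature factor f = -0.054·(17.1) = -0.9234
  Pd branch = 1.77·Pd^0.52·e^(0.02·RH+f) = 17.54 μm/a
  Cl⁻ term: 0.102·649.8^0.62·exp(0.033·55+0.04·27.1) = 102.7
  r_corr = 17.54 + 102.7 = 120.2 μm/a
ISO 9223 Table 2 (carbon steel): 80 < 120 ≤ 200 μm/a ⇒ C5

C5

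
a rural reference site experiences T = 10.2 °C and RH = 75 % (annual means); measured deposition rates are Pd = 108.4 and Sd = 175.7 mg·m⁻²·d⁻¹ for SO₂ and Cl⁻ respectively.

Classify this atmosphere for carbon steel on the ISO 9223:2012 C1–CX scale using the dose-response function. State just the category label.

C5

carbon steel: T>10 °C ⇒ hinge -0.054·(10.2−10) = -0.0108
  Pd branch = 1.77·Pd^0.52·e^(0.02·RH+f) = 89.73 μm/a
  Sd branch = 0.102·Sd^0.62·e^(0.033·RH+0.04·T) = 44.92 μm/a
  sum: 89.73 + 44.92 → r_corr = 134.6 μm/a
Category bounds: 80…200 μm/a bracket r_corr ⇒ C5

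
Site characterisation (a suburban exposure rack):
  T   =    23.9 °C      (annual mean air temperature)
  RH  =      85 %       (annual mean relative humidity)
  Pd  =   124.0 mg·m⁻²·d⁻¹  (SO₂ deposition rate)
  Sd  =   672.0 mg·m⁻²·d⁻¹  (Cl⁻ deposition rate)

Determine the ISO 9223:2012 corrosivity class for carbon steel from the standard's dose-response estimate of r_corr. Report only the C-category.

CX

carbon steel: f(T) = -0.054·(T−10) [T>10 °C] = -0.7506
  SO₂ term: 1.77·124.0^0.52·exp(0.02·85-0.7506) = 56.09
  Sd branch = 0.102·Sd^0.62·e^(0.033·RH+0.04·T) = 248.3 μm/a
  r_corr = 56.09 + 248.3 = 304.4 μm/a
304 μm/a falls in (200, 700] for carbon steel → category CX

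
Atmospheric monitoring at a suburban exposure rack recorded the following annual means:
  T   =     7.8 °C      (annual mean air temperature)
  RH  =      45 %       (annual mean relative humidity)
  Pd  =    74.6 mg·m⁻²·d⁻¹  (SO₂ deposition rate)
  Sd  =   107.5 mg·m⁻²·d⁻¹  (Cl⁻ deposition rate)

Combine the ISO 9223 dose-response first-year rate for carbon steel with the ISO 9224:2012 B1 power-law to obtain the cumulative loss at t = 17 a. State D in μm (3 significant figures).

carbon steel: T≤10 °C ⇒ hinge +0.150·(7.8−10) = -0.3300
  SO₂ term: 1.77·74.6^0.52·exp(0.02·45-0.3300) = 29.47
  Sd branch = 0.102·Sd^0.62·e^(0.033·RH+0.04·T) = 11.18 μm/a
  sum: 29.47 + 11.18 → r_corr = 40.65 μm/a
Long-term exponent b (ISO 9224 Table 2, B1) = 0.523
  D(17) = 40.65 × 17^0.523 = 40.65 × 4.401 = 178.9 μm

D(17) = 179 μm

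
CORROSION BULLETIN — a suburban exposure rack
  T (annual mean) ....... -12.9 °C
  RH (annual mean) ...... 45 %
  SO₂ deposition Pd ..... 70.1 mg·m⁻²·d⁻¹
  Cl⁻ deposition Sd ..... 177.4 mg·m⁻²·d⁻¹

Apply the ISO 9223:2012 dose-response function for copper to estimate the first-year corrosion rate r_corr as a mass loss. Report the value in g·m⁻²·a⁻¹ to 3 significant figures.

r_corr = 1.11 g·m⁻²·a⁻¹

copper: f(T) = +0.126·(T−10) [T≤10 °C] = -2.8854
  sulphur-dioxide contribution → 0.01271 μm/a
  chloride contribution → 0.1114 μm/a
  total first-year rate 0.1241 μm/a
Convert to mass loss: 0.1241 μm/a × 8.96 g/cm³ = 1.112 g·m⁻²·a⁻¹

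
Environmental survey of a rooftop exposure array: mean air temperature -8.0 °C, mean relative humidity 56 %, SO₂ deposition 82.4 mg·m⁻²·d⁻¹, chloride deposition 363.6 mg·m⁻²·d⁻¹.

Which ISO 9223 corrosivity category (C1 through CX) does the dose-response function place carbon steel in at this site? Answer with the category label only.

carbon steel: temperature factor f = +0.150·(-18.0) = -2.7000
  Pd branch = 1.77·Pd^0.52·e^(0.02·RH+f) = 3.615 μm/a
  Cl⁻ term: 0.102·363.6^0.62·exp(0.033·56+0.04·-8.0) = 18.19
  sum: 3.615 + 18.19 → r_corr = 21.8 μm/a
ISO 9223 Table 2 (carbon steel): 1.3 < 21.8 ≤ 25 μm/a ⇒ C2

C2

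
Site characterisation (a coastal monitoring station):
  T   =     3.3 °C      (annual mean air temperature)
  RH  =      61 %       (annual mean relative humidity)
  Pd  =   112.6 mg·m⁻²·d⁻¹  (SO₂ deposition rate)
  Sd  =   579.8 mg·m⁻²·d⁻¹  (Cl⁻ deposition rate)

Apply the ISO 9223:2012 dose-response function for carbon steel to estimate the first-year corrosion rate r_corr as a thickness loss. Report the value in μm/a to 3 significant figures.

carbon steel: f(T) = +0.150·(T−10) [T≤10 °C] = -1.0050
  SO₂ term: 1.77·112.6^0.52·exp(0.02·61-1.0050) = 25.59
  Sd branch = 0.102·Sd^0.62·e^(0.033·RH+0.04·T) = 45.02 μm/a
  sum: 25.59 + 45.02 → r_corr = 70.61 μm/a

r_corr = 70.6 μm/a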